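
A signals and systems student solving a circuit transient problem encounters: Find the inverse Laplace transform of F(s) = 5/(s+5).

Standard pair: k/(s+a) <-> k*e^(-at)*u(t)
With k=5, a=5: f(t) = 5*e^(-5t)*u(t)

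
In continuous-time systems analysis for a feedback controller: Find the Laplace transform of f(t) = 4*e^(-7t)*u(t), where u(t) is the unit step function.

Standard Laplace transform pair:
e^(-at)*u(t) <-> 1/(s+a)
With a = 7: L{4*e^(-7t)*u(t)} = 4/(s+7), ROC: Re(s) > -7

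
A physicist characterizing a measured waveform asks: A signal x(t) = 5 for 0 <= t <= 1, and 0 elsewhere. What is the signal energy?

Energy = integral of |x(t)|^2 dt over the signal duration
= 5^2 * 1 = 25 * 1 = 25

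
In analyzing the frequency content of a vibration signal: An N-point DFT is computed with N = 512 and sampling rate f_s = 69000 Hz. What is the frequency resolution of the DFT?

DFT frequency resolution = f_s / N
= 69000 / 512 = 8625/64 Hz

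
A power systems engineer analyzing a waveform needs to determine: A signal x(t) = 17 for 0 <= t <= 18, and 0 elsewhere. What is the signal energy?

Energy = integral of |x(t)|^2 dt over the signal duration
= 17^2 * 18 = 289 * 18 = 5202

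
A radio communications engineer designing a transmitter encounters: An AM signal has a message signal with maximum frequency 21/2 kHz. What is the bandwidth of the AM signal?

In AM (double-sideband), the bandwidth is twice the message frequency.
BW = 2 * f_m = 2 * 21/2 kHz = 21 kHz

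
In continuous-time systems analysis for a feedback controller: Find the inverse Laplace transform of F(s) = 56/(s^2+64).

Standard pair: w/(s^2+w^2) <-> sin(wt)*u(t)
Recognize w^2 = 64, so w = 8; numerator 56 = 7*8.
f(t) = 7*sin(8t)*u(t)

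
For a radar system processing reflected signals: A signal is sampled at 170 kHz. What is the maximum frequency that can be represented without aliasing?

The maximum frequency that can be represented without aliasing
is the Nyquist frequency: f_max = f_s / 2 = 170 kHz / 2 = 85 kHz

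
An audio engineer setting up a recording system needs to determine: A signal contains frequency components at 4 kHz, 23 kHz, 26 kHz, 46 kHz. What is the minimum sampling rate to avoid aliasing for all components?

The highest frequency component is f_max = 46 kHz.
Nyquist rate = 2 * f_max = 2 * 46 kHz = 92 kHz.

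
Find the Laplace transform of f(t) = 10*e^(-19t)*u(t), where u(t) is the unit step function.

Standard Laplace transform pair:
e^(-at)*u(t) <-> 1/(s+a)
With a = 19: L{10*e^(-19t)*u(t)} = 10/(s+19), ROC: Re(s) > -19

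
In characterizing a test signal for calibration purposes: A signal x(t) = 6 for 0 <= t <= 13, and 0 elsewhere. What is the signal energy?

Energy = integral of |x(t)|^2 dt over the signal duration
= 6^2 * 13 = 36 * 13 = 468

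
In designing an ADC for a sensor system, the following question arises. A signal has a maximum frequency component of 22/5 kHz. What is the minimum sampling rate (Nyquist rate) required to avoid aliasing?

By the Nyquist-Shannon sampling theorem,
the minimum sampling rate (Nyquist rate) must be at least 2 * f_max.
Nyquist rate = 2 * 22/5 kHz = 44/5 kHz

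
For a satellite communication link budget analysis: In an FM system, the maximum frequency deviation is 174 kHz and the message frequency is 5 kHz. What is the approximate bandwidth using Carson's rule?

Carson's rule: BW = 2*(delta_f + f_m)
= 2*(174 + 5) kHz = 358 kHz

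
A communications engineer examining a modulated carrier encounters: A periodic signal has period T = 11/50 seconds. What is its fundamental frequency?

The fundamental frequency is the reciprocal of the period.
f = 1/T = 1/(11/50) = 50/11 Hz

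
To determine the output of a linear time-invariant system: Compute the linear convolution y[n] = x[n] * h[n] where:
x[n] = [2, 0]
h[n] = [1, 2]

y[n] = sum_k x[k]*h[n-k]. Output length = len(x) + len(h) - 1 = 2 + 2 - 1 = 3.
y[0] = 2*1 = 2
y[1] = 0*1 + 2*2 = 4
y[2] = 0*2 = 0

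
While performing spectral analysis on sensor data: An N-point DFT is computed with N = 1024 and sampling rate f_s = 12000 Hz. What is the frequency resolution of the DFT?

DFT frequency resolution = f_s / N
= 12000 / 1024 = 375/32 Hz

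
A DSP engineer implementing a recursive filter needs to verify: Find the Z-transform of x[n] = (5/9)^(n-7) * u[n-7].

Time-shifting property: if X(z) = Z{x[n]}, then Z{x[n-d]} = z^(-d) * X(z)
X(z) = z/(z - 5/9) for x[n] = (5/9)^n * u[n]
Z{x[n-7]} = z^(-7) * z/(z - 5/9) = z^(-6)/(z - 5/9)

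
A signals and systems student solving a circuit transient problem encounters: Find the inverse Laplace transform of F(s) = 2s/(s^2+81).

Standard pair: s/(s^2+w^2) <-> cos(wt)*u(t)
With k=2, w=9: f(t) = 2*cos(9t)*u(t)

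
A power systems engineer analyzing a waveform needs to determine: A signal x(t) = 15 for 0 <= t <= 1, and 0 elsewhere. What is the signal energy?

Energy = integral of |x(t)|^2 dt over the signal duration
= 15^2 * 1 = 225 * 1 = 225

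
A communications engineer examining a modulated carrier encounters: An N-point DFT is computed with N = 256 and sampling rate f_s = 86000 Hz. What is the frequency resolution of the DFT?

DFT frequency resolution = f_s / N
= 86000 / 256 = 5375/16 Hz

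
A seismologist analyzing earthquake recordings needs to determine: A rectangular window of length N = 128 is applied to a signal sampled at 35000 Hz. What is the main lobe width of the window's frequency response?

For a rectangular window of length N,
the main lobe width in frequency is 2*f_s/N.
= 2*35000/128 = 4375/8 Hz
This determines the minimum frequency separation for resolving two sinusoids.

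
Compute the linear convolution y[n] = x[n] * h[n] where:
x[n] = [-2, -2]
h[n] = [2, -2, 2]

y[n] = sum_k x[k]*h[n-k]. Output length = len(x) + len(h) - 1 = 2 + 3 - 1 = 4.
y[0] = -2*2 = -4
y[1] = -2*2 + -2*-2 = 0
y[2] = -2*-2 + -2*2 = 0
y[3] = -2*2 = -4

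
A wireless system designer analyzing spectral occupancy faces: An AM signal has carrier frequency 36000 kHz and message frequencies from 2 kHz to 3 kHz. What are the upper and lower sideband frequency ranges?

Upper sideband (USB) = fc + [fm_low, fm_high] = 36000 + [2, 3] = [36002, 36003] kHz
Lower sideband (LSB) = fc - [fm_high, fm_low] = 36000 - [3, 2] = [35997, 35998] kHz
Total occupied spectrum: 35997 kHz to 36003 kHz (plus carrier at 36000 kHz)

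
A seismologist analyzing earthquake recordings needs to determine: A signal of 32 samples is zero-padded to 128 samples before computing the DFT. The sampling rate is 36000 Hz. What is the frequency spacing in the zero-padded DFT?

Original DFT: N = 32, resolution = f_s/N = 36000/32 = 1125 Hz
Zero-padded DFT: N = 128, resolution = f_s/N = 36000/128 = 1125/4 Hz
Zero-padding interpolates the spectrum (finer frequency grid)
but does NOT improve the true spectral resolution (ability to resolve close frequencies).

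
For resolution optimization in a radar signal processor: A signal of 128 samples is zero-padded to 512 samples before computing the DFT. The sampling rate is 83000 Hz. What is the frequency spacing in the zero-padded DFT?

Original DFT: N = 128, resolution = f_s/N = 83000/128 = 10375/16 Hz
Zero-padded DFT: N = 512, resolution = f_s/N = 83000/512 = 10375/64 Hz
Zero-padding interpolates the spectrum (finer frequency grid)
but does NOT improve the true spectral resolution (ability to resolve close frequencies).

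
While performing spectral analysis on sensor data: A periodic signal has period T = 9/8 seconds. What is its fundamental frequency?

The fundamental frequency is the reciprocal of the period.
f = 1/T = 1/(9/8) = 8/9 Hz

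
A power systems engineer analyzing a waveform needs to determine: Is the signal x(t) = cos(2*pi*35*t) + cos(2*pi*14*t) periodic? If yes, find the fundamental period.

f1 = 35 Hz, f2 = 14 Hz
Period T1 = 1/35, T2 = 1/14
Ratio T1/T2 = 14/35, which is rational.
The signal is periodic with fundamental period T = 1/GCD(35,14) = 1/7 s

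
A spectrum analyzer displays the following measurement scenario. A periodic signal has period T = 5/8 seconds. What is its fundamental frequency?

The fundamental frequency is the reciprocal of the period.
f = 1/T = 1/(5/8) = 8/5 Hz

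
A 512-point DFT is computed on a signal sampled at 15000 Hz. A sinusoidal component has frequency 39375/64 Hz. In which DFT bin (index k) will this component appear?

DFT frequency resolution = f_s/N = 15000/512 = 1875/64 Hz
Bin index k = f_signal / resolution = 39375/64 / 1875/64 = 21
The signal frequency 39375/64 Hz falls in DFT bin k = 21.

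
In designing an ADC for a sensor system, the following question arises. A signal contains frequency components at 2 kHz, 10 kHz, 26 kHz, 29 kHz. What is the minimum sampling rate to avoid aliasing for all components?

The highest frequency component is f_max = 29 kHz.
Nyquist rate = 2 * f_max = 2 * 29 kHz = 58 kHz.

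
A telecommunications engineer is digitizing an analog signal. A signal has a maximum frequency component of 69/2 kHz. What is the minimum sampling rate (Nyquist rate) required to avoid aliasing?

By the Nyquist-Shannon sampling theorem,
the minimum sampling rate (Nyquist rate) must be at least 2 * f_max.
Nyquist rate = 2 * 69/2 kHz = 69 kHz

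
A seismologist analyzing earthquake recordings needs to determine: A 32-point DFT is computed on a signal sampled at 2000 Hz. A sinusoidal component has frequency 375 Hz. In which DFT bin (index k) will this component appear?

DFT frequency resolution = f_s/N = 2000/32 = 125/2 Hz
Bin index k = f_signal / resolution = 375 / 125/2 = 6
The signal frequency 375 Hz falls in DFT bin k = 6.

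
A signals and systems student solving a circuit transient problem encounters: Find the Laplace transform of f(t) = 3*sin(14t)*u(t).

Standard pair: sin(wt)*u(t) <-> w/(s^2+w^2)
With w = 14: L{3*sin(14t)*u(t)} = 42/(s^2+196)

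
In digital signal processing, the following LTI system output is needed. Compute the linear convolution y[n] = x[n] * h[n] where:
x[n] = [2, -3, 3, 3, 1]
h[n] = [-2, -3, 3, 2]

y[n] = sum_k x[k]*h[n-k]. Output length = len(x) + len(h) - 1 = 5 + 4 - 1 = 8.
y[0] = 2*-2 = -4
y[1] = -3*-2 + 2*-3 = 0
y[2] = 3*-2 + -3*-3 + 2*3 = 9
y[3] = 3*-2 + 3*-3 + -3*3 + 2*2 = -20
y[4] = 1*-2 + 3*-3 + 3*3 + -3*2 = -8
y[5] = 1*-3 + 3*3 + 3*2 = 12
y[6] = 1*3 + 3*2 = 9
y[7] = 1*2 = 2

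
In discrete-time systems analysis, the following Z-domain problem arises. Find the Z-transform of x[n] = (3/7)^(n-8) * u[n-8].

Time-shifting property: if X(z) = Z{x[n]}, then Z{x[n-d]} = z^(-d) * X(z)
X(z) = z/(z - 3/7) for x[n] = (3/7)^n * u[n]
Z{x[n-8]} = z^(-8) * z/(z - 3/7) = z^(-7)/(z - 3/7)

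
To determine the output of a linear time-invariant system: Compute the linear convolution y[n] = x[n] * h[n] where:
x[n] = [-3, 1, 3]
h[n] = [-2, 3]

y[n] = sum_k x[k]*h[n-k]. Output length = len(x) + len(h) - 1 = 3 + 2 - 1 = 4.
y[0] = -3*-2 = 6
y[1] = 1*-2 + -3*3 = -11
y[2] = 3*-2 + 1*3 = -3
y[3] = 3*3 = 9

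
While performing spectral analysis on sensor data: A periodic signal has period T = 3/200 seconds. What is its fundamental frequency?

The fundamental frequency is the reciprocal of the period.
f = 1/T = 1/(3/200) = 200/3 Hz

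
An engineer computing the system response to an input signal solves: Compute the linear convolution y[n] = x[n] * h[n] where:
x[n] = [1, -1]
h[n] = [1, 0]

y[n] = sum_k x[k]*h[n-k]. Output length = len(x) + len(h) - 1 = 2 + 2 - 1 = 3.
y[0] = 1*1 = 1
y[1] = -1*1 + 1*0 = -1
y[2] = -1*0 = 0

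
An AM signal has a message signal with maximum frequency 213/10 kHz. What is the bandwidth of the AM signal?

In AM (double-sideband), the bandwidth is twice the message frequency.
BW = 2 * f_m = 2 * 213/10 kHz = 213/5 kHz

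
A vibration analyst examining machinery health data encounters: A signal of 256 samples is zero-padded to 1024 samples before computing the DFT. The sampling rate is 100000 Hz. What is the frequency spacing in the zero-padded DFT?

Original DFT: N = 256, resolution = f_s/N = 100000/256 = 3125/8 Hz
Zero-padded DFT: N = 1024, resolution = f_s/N = 100000/1024 = 3125/32 Hz
Zero-padding interpolates the spectrum (finer frequency grid)
but does NOT improve the true spectral resolution (ability to resolve close frequencies).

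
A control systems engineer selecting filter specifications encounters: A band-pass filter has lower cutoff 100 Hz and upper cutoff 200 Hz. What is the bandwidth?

Bandwidth = f_high - f_low
= 200 Hz - 100 Hz = 100 Hz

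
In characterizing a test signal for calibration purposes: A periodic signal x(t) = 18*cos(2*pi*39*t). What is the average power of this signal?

Average power of A*cos(wt) is A^2/2.
P = 18^2 / 2 = 324/2 = 162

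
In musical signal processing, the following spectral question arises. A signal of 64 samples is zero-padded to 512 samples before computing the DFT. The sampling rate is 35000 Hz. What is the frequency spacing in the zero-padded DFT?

Original DFT: N = 64, resolution = f_s/N = 35000/64 = 4375/8 Hz
Zero-padded DFT: N = 512, resolution = f_s/N = 35000/512 = 4375/64 Hz
Zero-padding interpolates the spectrum (finer frequency grid)
but does NOT improve the true spectral resolution (ability to resolve close frequencies).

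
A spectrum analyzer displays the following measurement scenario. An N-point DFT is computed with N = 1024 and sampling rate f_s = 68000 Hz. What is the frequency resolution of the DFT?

DFT frequency resolution = f_s / N
= 68000 / 1024 = 2125/32 Hz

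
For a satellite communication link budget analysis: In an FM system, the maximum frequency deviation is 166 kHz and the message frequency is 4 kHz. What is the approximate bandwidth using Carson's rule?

Carson's rule: BW = 2*(delta_f + f_m)
= 2*(166 + 4) kHz = 340 kHz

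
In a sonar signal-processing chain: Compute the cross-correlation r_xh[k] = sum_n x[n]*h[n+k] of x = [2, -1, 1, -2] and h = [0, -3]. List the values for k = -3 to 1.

Both sequences indexed from 0 and zero outside their support.
Lags with overlap: k = -3 to 1.
  r_xh[-3] = x[3]*h[0] = 0
  r_xh[-2] = x[2]*h[0] + x[3]*h[1] = 6
  r_xh[-1] = x[1]*h[0] + x[2]*h[1] = -3
  r_xh[0] = x[0]*h[0] + x[1]*h[1] = 3
  r_xh[1] = x[0]*h[1] = -6
r_xh = [0, 6, -3, 3, -6] (for k = -3, ..., 1)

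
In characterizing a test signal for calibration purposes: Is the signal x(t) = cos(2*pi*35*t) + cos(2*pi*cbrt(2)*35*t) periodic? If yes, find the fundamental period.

f1 = 35 Hz, f2 = 35*cbrt(2) Hz
Ratio f2/f1 = cbrt(2), which is irrational.
Since the frequency ratio is irrational, no common period exists.
The signal is not periodic.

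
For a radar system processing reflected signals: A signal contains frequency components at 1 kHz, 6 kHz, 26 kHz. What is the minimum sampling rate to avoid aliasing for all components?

The highest frequency component is f_max = 26 kHz.
Nyquist rate = 2 * f_max = 2 * 26 kHz = 52 kHz.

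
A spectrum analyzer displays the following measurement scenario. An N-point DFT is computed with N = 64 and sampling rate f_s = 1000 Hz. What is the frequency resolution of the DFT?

DFT frequency resolution = f_s / N
= 1000 / 64 = 125/8 Hz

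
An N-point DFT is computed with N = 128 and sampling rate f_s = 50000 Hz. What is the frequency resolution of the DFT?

DFT frequency resolution = f_s / N
= 50000 / 128 = 3125/8 Hz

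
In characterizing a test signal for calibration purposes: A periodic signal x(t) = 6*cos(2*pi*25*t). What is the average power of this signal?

Average power of A*cos(wt) is A^2/2.
P = 6^2 / 2 = 36/2 = 18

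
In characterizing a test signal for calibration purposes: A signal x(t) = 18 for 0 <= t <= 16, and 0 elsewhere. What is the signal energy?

Energy = integral of |x(t)|^2 dt over the signal duration
= 18^2 * 16 = 324 * 16 = 5184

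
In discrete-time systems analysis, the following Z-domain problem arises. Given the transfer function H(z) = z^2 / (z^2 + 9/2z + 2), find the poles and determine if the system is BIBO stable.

Poles are roots of the denominator: z^2 + 9/2z + 2 = 0.
Quadratic formula: z = [-(9/2) +/- sqrt((9/2)^2 - 4*(2))] / 2
Discriminant = 81/4 - 8 = 49/4; sqrt = 7/2.
z = (-9/2 +/- 7/2) / 2 => z = -1/2 or z = -4.
|p1| = 4, |p2| = 1/2.
For BIBO stability, all poles must lie inside the unit circle (|p| < 1).
System is UNSTABLE since at least one |p| >= 1.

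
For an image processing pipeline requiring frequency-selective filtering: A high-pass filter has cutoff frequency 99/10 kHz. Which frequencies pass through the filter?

A high-pass filter passes all frequencies above the cutoff frequency 99/10 kHz and attenuates lower frequencies.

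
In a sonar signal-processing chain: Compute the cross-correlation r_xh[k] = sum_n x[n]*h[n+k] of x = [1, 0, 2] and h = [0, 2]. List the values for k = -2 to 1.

Both sequences indexed from 0 and zero outside their support.
Lags with overlap: k = -2 to 1.
  r_xh[-2] = x[2]*h[0] = 0
  r_xh[-1] = x[1]*h[0] + x[2]*h[1] = 4
  r_xh[0] = x[0]*h[0] + x[1]*h[1] = 0
  r_xh[1] = x[0]*h[1] = 2
r_xh = [0, 4, 0, 2] (for k = -2, ..., 1)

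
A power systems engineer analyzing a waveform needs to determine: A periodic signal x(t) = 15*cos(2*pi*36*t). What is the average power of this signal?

Average power of A*cos(wt) is A^2/2.
P = 15^2 / 2 = 225/2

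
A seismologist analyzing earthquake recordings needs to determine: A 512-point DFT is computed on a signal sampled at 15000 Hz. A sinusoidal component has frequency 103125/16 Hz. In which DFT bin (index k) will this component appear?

DFT frequency resolution = f_s/N = 15000/512 = 1875/64 Hz
Bin index k = f_signal / resolution = 103125/16 / 1875/64 = 220
The signal frequency 103125/16 Hz falls in DFT bin k = 220.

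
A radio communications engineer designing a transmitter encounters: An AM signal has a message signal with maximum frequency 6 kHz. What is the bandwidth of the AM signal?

In AM (double-sideband), the bandwidth is twice the message frequency.
BW = 2 * f_m = 2 * 6 kHz = 12 kHz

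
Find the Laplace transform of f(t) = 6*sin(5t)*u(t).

Standard pair: sin(wt)*u(t) <-> w/(s^2+w^2)
With w = 5: L{6*sin(5t)*u(t)} = 30/(s^2+25)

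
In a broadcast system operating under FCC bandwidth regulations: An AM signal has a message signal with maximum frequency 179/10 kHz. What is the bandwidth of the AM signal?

In AM (double-sideband), the bandwidth is twice the message frequency.
BW = 2 * f_m = 2 * 179/10 kHz = 179/5 kHz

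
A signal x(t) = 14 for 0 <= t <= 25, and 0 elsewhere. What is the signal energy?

Energy = integral of |x(t)|^2 dt over the signal duration
= 14^2 * 25 = 196 * 25 = 4900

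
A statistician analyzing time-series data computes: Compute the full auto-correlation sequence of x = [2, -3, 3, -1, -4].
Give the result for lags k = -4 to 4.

r_xx[k] = sum_m x[m]*x[m+k], indexed from 0, for k = -4 to 4:
  r_xx[-4] = x[4]*x[0] = -8
  r_xx[-3] = x[3]*x[0] + x[4]*x[1] = 10
  r_xx[-2] = x[2]*x[0] + x[3]*x[1] + x[4]*x[2] = -3
  r_xx[-1] = x[1]*x[0] + x[2]*x[1] + x[3]*x[2] + x[4]*x[3] = -14
  r_xx[0] = x[0]*x[0] + x[1]*x[1] + x[2]*x[2] + x[3]*x[3] + x[4]*x[4] = 39
  r_xx[1] = x[0]*x[1] + x[1]*x[2] + x[2]*x[3] + x[3]*x[4] = -14
  r_xx[2] = x[0]*x[2] + x[1]*x[3] + x[2]*x[4] = -3
  r_xx[3] = x[0]*x[3] + x[1]*x[4] = 10
  r_xx[4] = x[0]*x[4] = -8
r_xx = [-8, 10, -3, -14, 39, -14, -3, 10, -8]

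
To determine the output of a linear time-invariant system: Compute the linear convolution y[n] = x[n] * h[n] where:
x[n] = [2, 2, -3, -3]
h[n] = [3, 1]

y[n] = sum_k x[k]*h[n-k]. Output length = len(x) + len(h) - 1 = 4 + 2 - 1 = 5.
y[0] = 2*3 = 6
y[1] = 2*3 + 2*1 = 8
y[2] = -3*3 + 2*1 = -7
y[3] = -3*3 + -3*1 = -12
y[4] = -3*1 = -3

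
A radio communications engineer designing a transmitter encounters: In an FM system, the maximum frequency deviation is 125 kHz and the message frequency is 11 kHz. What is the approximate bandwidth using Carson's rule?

Carson's rule: BW = 2*(delta_f + f_m)
= 2*(125 + 11) kHz = 272 kHz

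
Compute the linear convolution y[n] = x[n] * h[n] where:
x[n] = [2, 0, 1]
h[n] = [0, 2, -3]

y[n] = sum_k x[k]*h[n-k]. Output length = len(x) + len(h) - 1 = 3 + 3 - 1 = 5.
y[0] = 2*0 = 0
y[1] = 0*0 + 2*2 = 4
y[2] = 1*0 + 0*2 + 2*-3 = -6
y[3] = 1*2 + 0*-3 = 2
y[4] = 1*-3 = -3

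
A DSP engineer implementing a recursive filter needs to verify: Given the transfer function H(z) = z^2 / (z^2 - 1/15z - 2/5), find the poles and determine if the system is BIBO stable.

Poles are roots of the denominator: z^2 - 1/15z - 2/5 = 0.
Quadratic formula: z = [-(-1/15) +/- sqrt((-1/15)^2 - 4*(-2/5))] / 2
Discriminant = 1/225 + 8/5 = 361/225; sqrt = 19/15.
z = (1/15 +/- 19/15) / 2 => z = 2/3 or z = -3/5.
|p1| = 2/3, |p2| = 3/5.
For BIBO stability, all poles must lie inside the unit circle (|p| < 1).
System is STABLE since both |p| < 1.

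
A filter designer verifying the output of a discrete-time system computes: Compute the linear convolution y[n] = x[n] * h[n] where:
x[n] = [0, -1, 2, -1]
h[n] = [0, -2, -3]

y[n] = sum_k x[k]*h[n-k]. Output length = len(x) + len(h) - 1 = 4 + 3 - 1 = 6.
y[0] = 0*0 = 0
y[1] = -1*0 + 0*-2 = 0
y[2] = 2*0 + -1*-2 + 0*-3 = 2
y[3] = -1*0 + 2*-2 + -1*-3 = -1
y[4] = -1*-2 + 2*-3 = -4
y[5] = -1*-3 = 3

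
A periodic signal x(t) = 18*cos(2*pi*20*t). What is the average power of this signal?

Average power of A*cos(wt) is A^2/2.
P = 18^2 / 2 = 324/2 = 162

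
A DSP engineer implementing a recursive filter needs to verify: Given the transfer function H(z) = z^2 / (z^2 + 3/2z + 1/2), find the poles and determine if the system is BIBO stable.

Poles are roots of the denominator: z^2 + 3/2z + 1/2 = 0.
Quadratic formula: z = [-(3/2) +/- sqrt((3/2)^2 - 4*(1/2))] / 2
Discriminant = 9/4 - 2 = 1/4; sqrt = 1/2.
z = (-3/2 +/- 1/2) / 2 => z = -1/2 or z = -1.
|p1| = 1, |p2| = 1/2.
For BIBO stability, all poles must lie inside the unit circle (|p| < 1).
System is UNSTABLE since at least one |p| >= 1.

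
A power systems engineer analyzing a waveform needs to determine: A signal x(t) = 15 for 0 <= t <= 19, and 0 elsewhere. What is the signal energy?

Energy = integral of |x(t)|^2 dt over the signal duration
= 15^2 * 19 = 225 * 19 = 4275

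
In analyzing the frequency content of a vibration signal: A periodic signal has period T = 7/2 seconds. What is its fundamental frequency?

The fundamental frequency is the reciprocal of the period.
f = 1/T = 1/(7/2) = 2/7 Hz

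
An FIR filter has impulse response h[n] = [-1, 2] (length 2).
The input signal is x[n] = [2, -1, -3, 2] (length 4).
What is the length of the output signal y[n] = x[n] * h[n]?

For linear convolution, the output length is:
len(y) = len(x) + len(h) - 1 = 4 + 2 - 1 = 5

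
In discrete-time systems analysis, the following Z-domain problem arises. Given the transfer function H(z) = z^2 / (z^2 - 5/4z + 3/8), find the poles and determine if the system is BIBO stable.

Poles are roots of the denominator: z^2 - 5/4z + 3/8 = 0.
Quadratic formula: z = [-(-5/4) +/- sqrt((-5/4)^2 - 4*(3/8))] / 2
Discriminant = 25/16 - 3/2 = 1/16; sqrt = 1/4.
z = (5/4 +/- 1/4) / 2 => z = 3/4 or z = 1/2.
|p1| = 1/2, |p2| = 3/4.
For BIBO stability, all poles must lie inside the unit circle (|p| < 1).
System is STABLE since both |p| < 1.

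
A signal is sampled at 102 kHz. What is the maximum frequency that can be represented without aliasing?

The maximum frequency that can be represented without aliasing
is the Nyquist frequency: f_max = f_s / 2 = 102 kHz / 2 = 51 kHz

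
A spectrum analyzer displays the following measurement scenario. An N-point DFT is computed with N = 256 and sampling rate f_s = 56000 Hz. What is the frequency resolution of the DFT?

DFT frequency resolution = f_s / N
= 56000 / 256 = 875/4 Hz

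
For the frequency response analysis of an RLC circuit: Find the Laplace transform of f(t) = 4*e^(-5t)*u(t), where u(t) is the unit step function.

Standard Laplace transform pair:
e^(-at)*u(t) <-> 1/(s+a)
With a = 5: L{4*e^(-5t)*u(t)} = 4/(s+5), ROC: Re(s) > -5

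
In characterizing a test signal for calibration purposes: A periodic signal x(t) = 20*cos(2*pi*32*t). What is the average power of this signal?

Average power of A*cos(wt) is A^2/2.
P = 20^2 / 2 = 400/2 = 200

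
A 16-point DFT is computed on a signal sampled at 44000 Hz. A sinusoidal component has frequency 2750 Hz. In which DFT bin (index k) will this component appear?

DFT frequency resolution = f_s/N = 44000/16 = 2750 Hz
Bin index k = f_signal / resolution = 2750 / 2750 = 1
The signal frequency 2750 Hz falls in DFT bin k = 1.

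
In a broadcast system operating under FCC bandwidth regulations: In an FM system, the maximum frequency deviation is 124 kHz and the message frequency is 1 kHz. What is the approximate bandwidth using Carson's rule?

Carson's rule: BW = 2*(delta_f + f_m)
= 2*(124 + 1) kHz = 250 kHz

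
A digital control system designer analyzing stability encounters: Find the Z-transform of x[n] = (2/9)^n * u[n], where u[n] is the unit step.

The Z-transform of a^n * u[n] is z/(z-a) for |z| > |a|.
Here a = 2/9, so X(z) = z/(z - (2/9)) = 9z/(9z - 2)
ROC: |z| > 2/9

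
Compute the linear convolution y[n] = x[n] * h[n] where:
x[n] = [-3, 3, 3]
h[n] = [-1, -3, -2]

y[n] = sum_k x[k]*h[n-k]. Output length = len(x) + len(h) - 1 = 3 + 3 - 1 = 5.
y[0] = -3*-1 = 3
y[1] = 3*-1 + -3*-3 = 6
y[2] = 3*-1 + 3*-3 + -3*-2 = -6
y[3] = 3*-3 + 3*-2 = -15
y[4] = 3*-2 = -6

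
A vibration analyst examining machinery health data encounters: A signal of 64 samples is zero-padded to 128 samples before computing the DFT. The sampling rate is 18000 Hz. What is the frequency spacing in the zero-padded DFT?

Original DFT: N = 64, resolution = f_s/N = 18000/64 = 1125/4 Hz
Zero-padded DFT: N = 128, resolution = f_s/N = 18000/128 = 1125/8 Hz
Zero-padding interpolates the spectrum (finer frequency grid)
but does NOT improve the true spectral resolution (ability to resolve close frequencies).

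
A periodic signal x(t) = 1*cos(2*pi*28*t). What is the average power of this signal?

Average power of A*cos(wt) is A^2/2.
P = 1^2 / 2 = 1/2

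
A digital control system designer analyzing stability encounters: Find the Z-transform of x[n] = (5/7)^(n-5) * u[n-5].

Time-shifting property: if X(z) = Z{x[n]}, then Z{x[n-d]} = z^(-d) * X(z)
X(z) = z/(z - 5/7) for x[n] = (5/7)^n * u[n]
Z{x[n-5]} = z^(-5) * z/(z - 5/7) = z^(-4)/(z - 5/7)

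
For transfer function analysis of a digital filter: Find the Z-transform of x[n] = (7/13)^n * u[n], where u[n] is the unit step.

The Z-transform of a^n * u[n] is z/(z-a) for |z| > |a|.
Here a = 7/13, so X(z) = z/(z - (7/13)) = 13z/(13z - 7)
ROC: |z| > 7/13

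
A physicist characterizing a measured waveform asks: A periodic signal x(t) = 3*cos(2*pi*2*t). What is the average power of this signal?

Average power of A*cos(wt) is A^2/2.
P = 3^2 / 2 = 9/2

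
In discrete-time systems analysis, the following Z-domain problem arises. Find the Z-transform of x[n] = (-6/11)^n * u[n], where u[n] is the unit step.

The Z-transform of a^n * u[n] is z/(z-a) for |z| > |a|.
Here a = -6/11, so X(z) = z/(z - (-6/11)) = 11z/(11z + 6)
ROC: |z| > 6/11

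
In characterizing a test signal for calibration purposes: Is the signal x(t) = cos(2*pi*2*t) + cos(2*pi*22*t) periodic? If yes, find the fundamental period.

f1 = 2 Hz, f2 = 22 Hz
Period T1 = 1/2, T2 = 1/22
Ratio T1/T2 = 22/2, which is rational.
The signal is periodic with fundamental period T = 1/GCD(2,22) = 1/2 s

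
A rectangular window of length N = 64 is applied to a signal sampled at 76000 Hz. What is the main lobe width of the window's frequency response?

For a rectangular window of length N,
the main lobe width in frequency is 2*f_s/N.
= 2*76000/64 = 2375 Hz
This determines the minimum frequency separation for resolving two sinusoids.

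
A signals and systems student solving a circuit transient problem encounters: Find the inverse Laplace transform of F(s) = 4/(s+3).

Standard pair: k/(s+a) <-> k*e^(-at)*u(t)
With k=4, a=3: f(t) = 4*e^(-3t)*u(t)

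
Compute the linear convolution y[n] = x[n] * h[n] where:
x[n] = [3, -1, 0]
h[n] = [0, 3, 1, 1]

y[n] = sum_k x[k]*h[n-k]. Output length = len(x) + len(h) - 1 = 3 + 4 - 1 = 6.
y[0] = 3*0 = 0
y[1] = -1*0 + 3*3 = 9
y[2] = 0*0 + -1*3 + 3*1 = 0
y[3] = 0*3 + -1*1 + 3*1 = 2
y[4] = 0*1 + -1*1 = -1
y[5] = 0*1 = 0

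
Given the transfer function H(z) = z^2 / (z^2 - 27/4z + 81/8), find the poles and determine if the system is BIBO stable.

Poles are roots of the denominator: z^2 - 27/4z + 81/8 = 0.
Quadratic formula: z = [-(-27/4) +/- sqrt((-27/4)^2 - 4*(81/8))] / 2
Discriminant = 729/16 - 81/2 = 81/16; sqrt = 9/4.
z = (27/4 +/- 9/4) / 2 => z = 9/2 or z = 9/4.
|p1| = 9/2, |p2| = 9/4.
For BIBO stability, all poles must lie inside the unit circle (|p| < 1).
System is UNSTABLE since at least one |p| >= 1.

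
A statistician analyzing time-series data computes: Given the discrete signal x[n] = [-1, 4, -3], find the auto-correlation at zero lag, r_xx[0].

The auto-correlation at zero lag r_xx[0] equals the signal energy.
r_xx[0] = sum of x[n]^2 = (-1)^2 + 4^2 + (-3)^2
= 1 + 16 + 9 = 26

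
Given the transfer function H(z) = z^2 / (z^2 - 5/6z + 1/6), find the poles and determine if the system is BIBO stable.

Poles are roots of the denominator: z^2 - 5/6z + 1/6 = 0.
Quadratic formula: z = [-(-5/6) +/- sqrt((-5/6)^2 - 4*(1/6))] / 2
Discriminant = 25/36 - 2/3 = 1/36; sqrt = 1/6.
z = (5/6 +/- 1/6) / 2 => z = 1/2 or z = 1/3.
|p1| = 1/2, |p2| = 1/3.
For BIBO stability, all poles must lie inside the unit circle (|p| < 1).
System is STABLE since both |p| < 1.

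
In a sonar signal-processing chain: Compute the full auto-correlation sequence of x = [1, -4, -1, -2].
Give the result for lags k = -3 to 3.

r_xx[k] = sum_m x[m]*x[m+k], indexed from 0, for k = -3 to 3:
  r_xx[-3] = x[3]*x[0] = -2
  r_xx[-2] = x[2]*x[0] + x[3]*x[1] = 7
  r_xx[-1] = x[1]*x[0] + x[2]*x[1] + x[3]*x[2] = 2
  r_xx[0] = x[0]*x[0] + x[1]*x[1] + x[2]*x[2] + x[3]*x[3] = 22
  r_xx[1] = x[0]*x[1] + x[1]*x[2] + x[2]*x[3] = 2
  r_xx[2] = x[0]*x[2] + x[1]*x[3] = 7
  r_xx[3] = x[0]*x[3] = -2
r_xx = [-2, 7, 2, 22, 2, 7, -2]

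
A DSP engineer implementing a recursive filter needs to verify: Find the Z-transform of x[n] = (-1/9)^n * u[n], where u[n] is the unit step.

The Z-transform of a^n * u[n] is z/(z-a) for |z| > |a|.
Here a = -1/9, so X(z) = z/(z - (-1/9)) = 9z/(9z + 1)
ROC: |z| > 1/9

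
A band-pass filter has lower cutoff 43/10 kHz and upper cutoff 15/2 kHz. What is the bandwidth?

Bandwidth = f_high - f_low
= 15/2 kHz - 43/10 kHz = 16/5 kHz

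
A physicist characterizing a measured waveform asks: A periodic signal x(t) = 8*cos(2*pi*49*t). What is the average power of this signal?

Average power of A*cos(wt) is A^2/2.
P = 8^2 / 2 = 64/2 = 32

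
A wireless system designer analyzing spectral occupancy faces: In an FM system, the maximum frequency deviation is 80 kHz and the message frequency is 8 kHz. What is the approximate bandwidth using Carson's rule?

Carson's rule: BW = 2*(delta_f + f_m)
= 2*(80 + 8) kHz = 176 kHz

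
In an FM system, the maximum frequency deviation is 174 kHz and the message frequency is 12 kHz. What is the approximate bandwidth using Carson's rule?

Carson's rule: BW = 2*(delta_f + f_m)
= 2*(174 + 12) kHz = 372 kHz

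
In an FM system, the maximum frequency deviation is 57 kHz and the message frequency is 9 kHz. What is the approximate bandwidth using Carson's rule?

Carson's rule: BW = 2*(delta_f + f_m)
= 2*(57 + 9) kHz = 132 kHz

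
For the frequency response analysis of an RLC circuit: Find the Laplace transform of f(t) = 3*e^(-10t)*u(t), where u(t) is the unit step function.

Standard Laplace transform pair:
e^(-at)*u(t) <-> 1/(s+a)
With a = 10: L{3*e^(-10t)*u(t)} = 3/(s+10), ROC: Re(s) > -10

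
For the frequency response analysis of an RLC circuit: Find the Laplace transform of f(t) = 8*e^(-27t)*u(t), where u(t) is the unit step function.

Standard Laplace transform pair:
e^(-at)*u(t) <-> 1/(s+a)
With a = 27: L{8*e^(-27t)*u(t)} = 8/(s+27), ROC: Re(s) > -27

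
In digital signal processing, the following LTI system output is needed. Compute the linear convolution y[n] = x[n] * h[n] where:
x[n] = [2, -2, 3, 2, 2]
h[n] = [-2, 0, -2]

y[n] = sum_k x[k]*h[n-k]. Output length = len(x) + len(h) - 1 = 5 + 3 - 1 = 7.
y[0] = 2*-2 = -4
y[1] = -2*-2 + 2*0 = 4
y[2] = 3*-2 + -2*0 + 2*-2 = -10
y[3] = 2*-2 + 3*0 + -2*-2 = 0
y[4] = 2*-2 + 2*0 + 3*-2 = -10
y[5] = 2*0 + 2*-2 = -4
y[6] = 2*-2 = -4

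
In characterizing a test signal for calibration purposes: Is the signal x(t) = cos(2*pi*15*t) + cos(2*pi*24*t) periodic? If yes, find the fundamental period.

f1 = 15 Hz, f2 = 24 Hz
Period T1 = 1/15, T2 = 1/24
Ratio T1/T2 = 24/15, which is rational.
The signal is periodic with fundamental period T = 1/GCD(15,24) = 1/3 s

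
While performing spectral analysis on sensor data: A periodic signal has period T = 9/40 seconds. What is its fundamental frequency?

The fundamental frequency is the reciprocal of the period.
f = 1/T = 1/(9/40) = 40/9 Hz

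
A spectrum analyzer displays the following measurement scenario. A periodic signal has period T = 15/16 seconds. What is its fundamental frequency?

The fundamental frequency is the reciprocal of the period.
f = 1/T = 1/(15/16) = 16/15 Hz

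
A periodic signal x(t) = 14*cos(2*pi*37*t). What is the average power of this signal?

Average power of A*cos(wt) is A^2/2.
P = 14^2 / 2 = 196/2 = 98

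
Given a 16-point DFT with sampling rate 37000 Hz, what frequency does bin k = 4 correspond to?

The frequency of DFT bin k is: f_k = k * f_s / N
f_4 = 4 * 37000 / 16 = 9250 Hz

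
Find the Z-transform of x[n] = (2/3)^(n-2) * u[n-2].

Time-shifting property: if X(z) = Z{x[n]}, then Z{x[n-d]} = z^(-d) * X(z)
X(z) = z/(z - 2/3) for x[n] = (2/3)^n * u[n]
Z{x[n-2]} = z^(-2) * z/(z - 2/3) = z^(-1)/(z - 2/3)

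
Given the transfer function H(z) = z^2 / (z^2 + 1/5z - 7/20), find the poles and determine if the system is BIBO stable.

Poles are roots of the denominator: z^2 + 1/5z - 7/20 = 0.
Quadratic formula: z = [-(1/5) +/- sqrt((1/5)^2 - 4*(-7/20))] / 2
Discriminant = 1/25 + 7/5 = 36/25; sqrt = 6/5.
z = (-1/5 +/- 6/5) / 2 => z = 1/2 or z = -7/10.
|p1| = 1/2, |p2| = 7/10.
For BIBO stability, all poles must lie inside the unit circle (|p| < 1).
System is STABLE since both |p| < 1.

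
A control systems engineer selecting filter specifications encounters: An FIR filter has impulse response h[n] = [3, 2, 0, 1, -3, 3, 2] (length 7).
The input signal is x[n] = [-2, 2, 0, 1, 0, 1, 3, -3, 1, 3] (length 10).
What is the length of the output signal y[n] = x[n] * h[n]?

For linear convolution, the output length is:
len(y) = len(x) + len(h) - 1 = 10 + 7 - 1 = 16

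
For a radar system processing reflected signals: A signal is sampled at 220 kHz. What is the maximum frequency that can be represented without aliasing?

The maximum frequency that can be represented without aliasing
is the Nyquist frequency: f_max = f_s / 2 = 220 kHz / 2 = 110 kHz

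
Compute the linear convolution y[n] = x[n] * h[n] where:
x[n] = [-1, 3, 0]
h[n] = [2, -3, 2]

y[n] = sum_k x[k]*h[n-k]. Output length = len(x) + len(h) - 1 = 3 + 3 - 1 = 5.
y[0] = -1*2 = -2
y[1] = 3*2 + -1*-3 = 9
y[2] = 0*2 + 3*-3 + -1*2 = -11
y[3] = 0*-3 + 3*2 = 6
y[4] = 0*2 = 0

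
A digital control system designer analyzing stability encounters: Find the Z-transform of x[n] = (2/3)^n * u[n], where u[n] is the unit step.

The Z-transform of a^n * u[n] is z/(z-a) for |z| > |a|.
Here a = 2/3, so X(z) = z/(z - (2/3)) = 3z/(3z - 2)
ROC: |z| > 2/3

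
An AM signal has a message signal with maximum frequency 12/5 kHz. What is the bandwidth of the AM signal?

In AM (double-sideband), the bandwidth is twice the message frequency.
BW = 2 * f_m = 2 * 12/5 kHz = 24/5 kHz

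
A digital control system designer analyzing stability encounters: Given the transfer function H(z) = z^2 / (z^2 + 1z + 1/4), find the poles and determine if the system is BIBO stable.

Poles are roots of the denominator: z^2 + 1z + 1/4 = 0.
Quadratic formula: z = [-(1) +/- sqrt((1)^2 - 4*(1/4))] / 2
Discriminant = 1 - 1 = 0; sqrt = 0.
z = (-1 +/- 0) / 2 = -1/2 (repeated root).
|p1| = 1/2, |p2| = 1/2.
For BIBO stability, all poles must lie inside the unit circle (|p| < 1).
System is STABLE since both |p| < 1.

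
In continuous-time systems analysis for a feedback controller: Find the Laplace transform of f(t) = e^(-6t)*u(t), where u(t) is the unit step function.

Standard Laplace transform pair:
e^(-at)*u(t) <-> 1/(s+a)
With a = 6: L{e^(-6t)*u(t)} = 1/(s+6), ROC: Re(s) > -6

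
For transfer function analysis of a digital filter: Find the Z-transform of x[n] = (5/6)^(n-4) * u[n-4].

Time-shifting property: if X(z) = Z{x[n]}, then Z{x[n-d]} = z^(-d) * X(z)
X(z) = z/(z - 5/6) for x[n] = (5/6)^n * u[n]
Z{x[n-4]} = z^(-4) * z/(z - 5/6) = z^(-3)/(z - 5/6)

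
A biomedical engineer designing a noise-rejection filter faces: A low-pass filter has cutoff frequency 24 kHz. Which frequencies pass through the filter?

A low-pass filter passes all frequencies below the cutoff frequency 24 kHz and attenuates higher frequencies.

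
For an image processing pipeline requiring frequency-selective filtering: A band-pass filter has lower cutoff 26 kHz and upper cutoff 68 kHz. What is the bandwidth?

Bandwidth = f_high - f_low
= 68 kHz - 26 kHz = 42 kHz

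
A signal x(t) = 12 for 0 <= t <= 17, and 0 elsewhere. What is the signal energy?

Energy = integral of |x(t)|^2 dt over the signal duration
= 12^2 * 17 = 144 * 17 = 2448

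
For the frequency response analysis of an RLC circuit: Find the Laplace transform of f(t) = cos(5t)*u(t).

Standard pair: cos(wt)*u(t) <-> s/(s^2+w^2)
With w = 5: L{cos(5t)*u(t)} = s/(s^2+25)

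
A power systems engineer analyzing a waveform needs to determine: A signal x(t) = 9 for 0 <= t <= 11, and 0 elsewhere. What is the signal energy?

Energy = integral of |x(t)|^2 dt over the signal duration
= 9^2 * 11 = 81 * 11 = 891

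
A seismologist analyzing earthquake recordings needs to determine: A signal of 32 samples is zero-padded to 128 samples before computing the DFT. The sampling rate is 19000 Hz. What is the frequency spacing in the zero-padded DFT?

Original DFT: N = 32, resolution = f_s/N = 19000/32 = 2375/4 Hz
Zero-padded DFT: N = 128, resolution = f_s/N = 19000/128 = 2375/16 Hz
Zero-padding interpolates the spectrum (finer frequency grid)
but does NOT improve the true spectral resolution (ability to resolve close frequencies).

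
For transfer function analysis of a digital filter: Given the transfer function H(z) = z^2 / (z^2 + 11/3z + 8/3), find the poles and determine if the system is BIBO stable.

Poles are roots of the denominator: z^2 + 11/3z + 8/3 = 0.
Quadratic formula: z = [-(11/3) +/- sqrt((11/3)^2 - 4*(8/3))] / 2
Discriminant = 121/9 - 32/3 = 25/9; sqrt = 5/3.
z = (-11/3 +/- 5/3) / 2 => z = -1 or z = -8/3.
|p1| = 8/3, |p2| = 1.
For BIBO stability, all poles must lie inside the unit circle (|p| < 1).
System is UNSTABLE since at least one |p| >= 1.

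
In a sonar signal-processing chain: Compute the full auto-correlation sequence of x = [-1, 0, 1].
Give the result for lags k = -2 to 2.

r_xx[k] = sum_m x[m]*x[m+k], indexed from 0, for k = -2 to 2:
  r_xx[-2] = x[2]*x[0] = -1
  r_xx[-1] = x[1]*x[0] + x[2]*x[1] = 0
  r_xx[0] = x[0]*x[0] + x[1]*x[1] + x[2]*x[2] = 2
  r_xx[1] = x[0]*x[1] + x[1]*x[2] = 0
  r_xx[2] = x[0]*x[2] = -1
r_xx = [-1, 0, 2, 0, -1]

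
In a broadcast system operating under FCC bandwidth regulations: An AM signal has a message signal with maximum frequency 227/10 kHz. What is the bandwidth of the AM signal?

In AM (double-sideband), the bandwidth is twice the message frequency.
BW = 2 * f_m = 2 * 227/10 kHz = 227/5 kHz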